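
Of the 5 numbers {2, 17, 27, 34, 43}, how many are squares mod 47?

4

(2/47) = +1 → QR.
(17/47) = +1 → QR.
(27/47) = +1 → QR.
(34/47) = +1 → QR.
(43/47) = -1 → non-residue.
Total quadratic residues among the 5: 4.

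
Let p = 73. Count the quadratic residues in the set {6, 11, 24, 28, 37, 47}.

3

(6/73) = +1 → QR.
(11/73) = -1 → non-residue.
(24/73) = +1 → QR.
(28/73) = -1 → non-residue.
(37/73) = +1 → QR.
(47/73) = -1 → non-residue.
Total quadratic residues among the 6: 3.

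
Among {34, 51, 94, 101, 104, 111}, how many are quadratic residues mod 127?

(34/127) = +1 → QR.
(51/127) = -1 → non-residue.
(94/127) = +1 → QR.
(101/127) = -1 → non-residue.
(104/127) = +1 → QR.
(111/127) = -1 → non-residue.
Total quadratic residues among the 6: 3.

3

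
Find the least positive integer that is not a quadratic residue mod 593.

(2/593) = +1, so 2 is a residue.
(3/593) = −1, so 3 is the smallest positive non-residue mod 593.

3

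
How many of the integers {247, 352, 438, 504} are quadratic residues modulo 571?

(247/571) = -1 → non-residue.
(352/571) = -1 → non-residue.
(438/571) = -1 → non-residue.
(504/571) = +1 → QR.
Total quadratic residues among the 4: 1.

1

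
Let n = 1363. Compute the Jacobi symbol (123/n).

-1

Reciprocity: 123 ≡ 3 and 1363 ≡ 3 (mod 4), so (123/1363) = −(1363/123).
Reduce top mod 123: now compute (10/123).
Pull out 2: since 123 ≡ 3 (mod 8), (2/123) = -1.
Reciprocity: 5 ≡ 1 and 123 ≡ 3 (mod 4), so (5/123) = +(123/5).
Reduce top mod 5: now compute (3/5).
Reciprocity: 3 ≡ 3 and 5 ≡ 1 (mod 4), so (3/5) = +(5/3).
Reduce top mod 3: now compute (2/3).
Pull out 2: since 3 ≡ 3 (mod 8), (2/3) = -1.
Reached (1/3) = 1. Collecting the sign flips along the way, the symbol is -1.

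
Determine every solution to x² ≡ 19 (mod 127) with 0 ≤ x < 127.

Since 127 ≡ 3 (mod 4), a square root of 19 is 19^((127+1)/4) = 19^32 mod 127.
Repeated squaring: 19^2≡107, 19^4≡19, 19^8≡107, 19^16≡19, 19^32≡107 (mod 127).
19^32 = 19^(32) ≡ 107 (mod 127).
Check: 107² = 11449 ≡ 19 (mod 127). The two roots are 20 and 107.

20, 107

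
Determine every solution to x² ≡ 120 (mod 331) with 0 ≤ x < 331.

38, 293

Since 331 ≡ 3 (mod 4), a square root of 120 is 120^((331+1)/4) = 120^83 mod 331.
Repeated squaring: 120^2≡167, 120^4≡85, 120^8≡274, 120^16≡270, 120^32≡80, 120^64≡111 (mod 331).
120^83 = 120^(64+16+2+1) ≡ 293 (mod 331).
Check: 293² = 85849 ≡ 120 (mod 331). The two roots are 38 and 293.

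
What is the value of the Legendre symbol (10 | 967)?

Pull out 2: since 967 ≡ 7 (mod 8), (2/967) = +1.
Reciprocity: 5 ≡ 1 and 967 ≡ 3 (mod 4), so (5/967) = +(967/5).
Reduce top mod 5: now compute (2/5).
Pull out 2: since 5 ≡ 5 (mod 8), (2/5) = -1.
Reached (1/5) = 1. Collecting the sign flips along the way, the symbol is -1.

-1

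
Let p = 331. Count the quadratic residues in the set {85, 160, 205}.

(85/331) = +1 → QR.
(160/331) = -1 → non-residue.
(205/331) = -1 → non-residue.
Total quadratic residues among the 3: 1.

1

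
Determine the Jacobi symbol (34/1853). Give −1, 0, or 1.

Pull out 2: since 1853 ≡ 5 (mod 8), (2/1853) = -1.
Reciprocity: 17 ≡ 1 and 1853 ≡ 1 (mod 4), so (17/1853) = +(1853/17).
Reduce top mod 17: now compute (0/17).
Top reduces to 0: gcd > 1, so the symbol is 0.

0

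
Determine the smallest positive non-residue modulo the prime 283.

(2/283) = −1, so 2 is the smallest positive non-residue mod 283.

2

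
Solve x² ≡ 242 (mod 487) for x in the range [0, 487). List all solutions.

27, 460

Since 487 ≡ 3 (mod 4), a square root of 242 is 242^((487+1)/4) = 242^122 mod 487.
Repeated squaring: 242^2≡124, 242^4≡279, 242^8≡408, 242^16≡397, 242^32≡308, 242^64≡386 (mod 487).
242^122 = 242^(64+32+16+8+2) ≡ 460 (mod 487).
Check: 460² = 211600 ≡ 242 (mod 487). The two roots are 27 and 460.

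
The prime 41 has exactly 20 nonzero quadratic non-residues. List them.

Square k = 1,…,20 (k and 41−k give the same square):
1²=1, 2²=4, 3²=9, 4²=16, 5²=25, 6²=36, 7²≡8, 8²≡23, 9²≡40, 10²≡18, 11²≡39, 12²≡21, 13²≡5, 14²≡32, 15²≡20, 16²≡10, 17²≡2, 18²≡37, 19²≡33, 20²≡31 (mod 41).
The residues are {1, 2, 4, 5, 8, 9, 10, 16, 18, 20, 21, 23, 25, 31, 32, 33, 36, 37, 39, 40}; the non-residues are the remaining 20 nonzero classes.

3, 6, 7, 11, 12, 13, 14, 15, 17, 19, 22, 24, 26, 27, 28, 29, 30, 34, 35, 38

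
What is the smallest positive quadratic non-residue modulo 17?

3

(2/17) = +1, so 2 is a residue.
(3/17) = −1, so 3 is the smallest positive non-residue mod 17.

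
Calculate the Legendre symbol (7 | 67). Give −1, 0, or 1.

-1

Euler's criterion: (7/67) ≡ 7^33 (mod 67).
7^2 ≡ 49 (mod 67)
7^4 ≡ 56 (mod 67)
7^8 ≡ 54 (mod 67)
7^16 ≡ 35 (mod 67)
7^32 ≡ 19 (mod 67)
7^33 = 7^(32+1) ≡ 66 (mod 67).
Result is 66 ≡ −1, so (7/67) = −1.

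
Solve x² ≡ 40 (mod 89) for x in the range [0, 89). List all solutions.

29, 60

89 ≡ 1 (mod 4), so we find a root by search.
Trying successive values, 29² = 841 ≡ 40 (mod 89). The other root is 89 − 29 = 60.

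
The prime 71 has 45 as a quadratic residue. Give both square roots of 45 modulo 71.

Since 71 ≡ 3 (mod 4), a square root of 45 is 45^((71+1)/4) = 45^18 mod 71.
Repeated squaring: 45^2≡37, 45^4≡20, 45^8≡45, 45^16≡37 (mod 71).
45^18 = 45^(16+2) ≡ 20 (mod 71).
Check: 20² = 400 ≡ 45 (mod 71). The two roots are 20 and 51.

20, 51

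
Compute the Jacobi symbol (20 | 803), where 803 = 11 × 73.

-1

Pull out 2^2: since 803 ≡ 3 (mod 8), (2/803) = -1, so (2/803)^2 = +1.
Reciprocity: 5 ≡ 1 and 803 ≡ 3 (mod 4), so (5/803) = +(803/5).
Reduce top mod 5: now compute (3/5).
Reciprocity: 3 ≡ 3 and 5 ≡ 1 (mod 4), so (3/5) = +(5/3).
Reduce top mod 3: now compute (2/3).
Pull out 2: since 3 ≡ 3 (mod 8), (2/3) = -1.
Reached (1/3) = 1. Collecting the sign flips along the way, the symbol is -1.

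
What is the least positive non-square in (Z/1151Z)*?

13

(2/1151) = +1, so 2 is a residue.
(3/1151) = +1, so 3 is a residue.
(4/1151) = +1, so 4 is a residue.
(5/1151) = +1, so 5 is a residue.
(6/1151) = +1, so 6 is a residue.
(7/1151) = +1, so 7 is a residue.
(8/1151) = +1, so 8 is a residue.
(9/1151) = +1, so 9 is a residue.
(10/1151) = +1, so 10 is a residue.
(11/1151) = +1, so 11 is a residue.
(12/1151) = +1, so 12 is a residue.
(13/1151) = −1, so 13 is the smallest positive non-residue mod 1151.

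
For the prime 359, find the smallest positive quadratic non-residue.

(2/359) = +1, so 2 is a residue.
(3/359) = +1, so 3 is a residue.
(4/359) = +1, so 4 is a residue.
(5/359) = +1, so 5 is a residue.
(6/359) = +1, so 6 is a residue.
(7/359) = −1, so 7 is the smallest positive non-residue mod 359.

7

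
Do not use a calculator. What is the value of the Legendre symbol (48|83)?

Euler's criterion: (48/83) ≡ 48^41 (mod 83).
48^2 ≡ 63 (mod 83)
48^4 ≡ 68 (mod 83)
48^8 ≡ 59 (mod 83)
48^16 ≡ 78 (mod 83)
48^32 ≡ 25 (mod 83)
48^41 = 48^(32+8+1) ≡ 1 (mod 83).
Result is 1, so (48/83) = 1.

1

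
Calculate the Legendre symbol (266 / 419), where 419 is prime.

1

Pull out 2: since 419 ≡ 3 (mod 8), (2/419) = -1.
Reciprocity: 133 ≡ 1 and 419 ≡ 3 (mod 4), so (133/419) = +(419/133).
Reduce top mod 133: now compute (20/133).
Pull out 2^2: since 133 ≡ 5 (mod 8), (2/133) = -1, so (2/133)^2 = +1.
Reciprocity: 5 ≡ 1 and 133 ≡ 1 (mod 4), so (5/133) = +(133/5).
Reduce top mod 5: now compute (3/5).
Reciprocity: 3 ≡ 3 and 5 ≡ 1 (mod 4), so (3/5) = +(5/3).
Reduce top mod 3: now compute (2/3).
Pull out 2: since 3 ≡ 3 (mod 8), (2/3) = -1.
Reached (1/3) = 1. Collecting the sign flips along the way, the symbol is +1.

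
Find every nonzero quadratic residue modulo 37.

Square k = 1,…,18 (k and 37−k give the same square):
1²=1, 2²=4, 3²=9, 4²=16, 5²=25, 6²=36, 7²≡12, 8²≡27, 9²≡7, 10²≡26, 11²≡10, 12²≡33, 13²≡21, 14²≡11, 15²≡3, 16²≡34, 17²≡30, 18²≡28 (mod 37).
So the quadratic residues mod 37 are {1, 3, 4, 7, 9, 10, 11, 12, 16, 21, 25, 26, 27, 28, 30, 33, 34, 36}.

1,3,4,7,9,10,11,12,16,21,25,26,27,28,30,33,34,36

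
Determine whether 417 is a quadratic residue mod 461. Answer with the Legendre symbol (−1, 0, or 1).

-1

Reciprocity: 417 ≡ 1 and 461 ≡ 1 (mod 4), so (417/461) = +(461/417).
Reduce top mod 417: now compute (44/417).
Pull out 2^2: since 417 ≡ 1 (mod 8), (2/417) = +1, so (2/417)^2 = +1.
Reciprocity: 11 ≡ 3 and 417 ≡ 1 (mod 4), so (11/417) = +(417/11).
Reduce top mod 11: now compute (10/11).
Pull out 2: since 11 ≡ 3 (mod 8), (2/11) = -1.
Reciprocity: 5 ≡ 1 and 11 ≡ 3 (mod 4), so (5/11) = +(11/5).
Reduce top mod 5: now compute (1/5).
Reached (1/5) = 1. Collecting the sign flips along the way, the symbol is -1.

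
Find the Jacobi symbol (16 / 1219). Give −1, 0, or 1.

Pull out 2^4: since 1219 ≡ 3 (mod 8), (2/1219) = -1, so (2/1219)^4 = +1.
Reached (1/1219) = 1. Collecting the sign flips along the way, the symbol is +1.

1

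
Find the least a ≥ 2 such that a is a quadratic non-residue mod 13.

(2/13) = −1, so 2 is the smallest positive non-residue mod 13.

2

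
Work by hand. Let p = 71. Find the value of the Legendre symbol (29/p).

Euler's criterion: (29/71) ≡ 29^35 (mod 71).
29^2 ≡ 60 (mod 71)
29^4 ≡ 50 (mod 71)
29^8 ≡ 15 (mod 71)
29^16 ≡ 12 (mod 71)
29^32 ≡ 2 (mod 71)
29^35 = 29^(32+2+1) ≡ 1 (mod 71).
Result is 1, so (29/71) = 1.

1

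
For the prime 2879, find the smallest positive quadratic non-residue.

(2/2879) = +1, so 2 is a residue.
(3/2879) = +1, so 3 is a residue.
(4/2879) = +1, so 4 is a residue.
(5/2879) = +1, so 5 is a residue.
(6/2879) = +1, so 6 is a residue.
(7/2879) = −1, so 7 is the smallest positive non-residue mod 2879.

7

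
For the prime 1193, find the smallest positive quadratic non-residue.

(2/1193) = +1, so 2 is a residue.
(3/1193) = −1, so 3 is the smallest positive non-residue mod 1193.

3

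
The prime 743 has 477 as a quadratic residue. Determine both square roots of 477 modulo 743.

Since 743 ≡ 3 (mod 4), a square root of 477 is 477^((743+1)/4) = 477^186 mod 743.
Repeated squaring: 477^2≡171, 477^4≡264, 477^8≡597, 477^16≡512, 477^32≡608, 477^64≡393, 477^128≡648 (mod 743).
477^186 = 477^(128+32+16+8+2) ≡ 578 (mod 743).
Check: 578² = 334084 ≡ 477 (mod 743). The two roots are 165 and 578.

165, 578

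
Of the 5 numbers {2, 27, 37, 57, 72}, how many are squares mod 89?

(2/89) = +1 → QR.
(27/89) = -1 → non-residue.
(37/89) = -1 → non-residue.
(57/89) = +1 → QR.
(72/89) = +1 → QR.
Total quadratic residues among the 5: 3.

3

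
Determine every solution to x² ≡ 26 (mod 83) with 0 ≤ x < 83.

21, 62

Since 83 ≡ 3 (mod 4), a square root of 26 is 26^((83+1)/4) = 26^21 mod 83.
Repeated squaring: 26^2≡12, 26^4≡61, 26^8≡69, 26^16≡30 (mod 83).
26^21 = 26^(16+4+1) ≡ 21 (mod 83).
Check: 21² = 441 ≡ 26 (mod 83). The two roots are 21 and 62.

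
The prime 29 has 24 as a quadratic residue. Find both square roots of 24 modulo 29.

13, 16

29 ≡ 1 (mod 4), so we find a root by search.
Trying successive values, 13² = 169 ≡ 24 (mod 29). The other root is 29 − 13 = 16.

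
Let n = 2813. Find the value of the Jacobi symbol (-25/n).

First reduce: -25 ≡ 2788 (mod 2813).
Pull out 2^2: since 2813 ≡ 5 (mod 8), (2/2813) = -1, so (2/2813)^2 = +1.
Reciprocity: 697 ≡ 1 and 2813 ≡ 1 (mod 4), so (697/2813) = +(2813/697).
Reduce top mod 697: now compute (25/697).
Reciprocity: 25 ≡ 1 and 697 ≡ 1 (mod 4), so (25/697) = +(697/25).
Reduce top mod 25: now compute (22/25).
Pull out 2: since 25 ≡ 1 (mod 8), (2/25) = +1.
Reciprocity: 11 ≡ 3 and 25 ≡ 1 (mod 4), so (11/25) = +(25/11).
Reduce top mod 11: now compute (3/11).
Reciprocity: 3 ≡ 3 and 11 ≡ 3 (mod 4), so (3/11) = −(11/3).
Reduce top mod 3: now compute (2/3).
Pull out 2: since 3 ≡ 3 (mod 8), (2/3) = -1.
Reached (1/3) = 1. Collecting the sign flips along the way, the symbol is +1.

1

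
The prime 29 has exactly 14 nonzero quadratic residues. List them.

1 4 5 6 7 9 13 16 20 22 23 24 25 28

Square k = 1,…,14 (k and 29−k give the same square):
1²=1, 2²=4, 3²=9, 4²=16, 5²=25, 6²≡7, 7²≡20, 8²≡6, 9²≡23, 10²≡13, 11²≡5, 12²≡28, 13²≡24, 14²≡22 (mod 29).
So the quadratic residues mod 29 are {1, 4, 5, 6, 7, 9, 13, 16, 20, 22, 23, 24, 25, 28}.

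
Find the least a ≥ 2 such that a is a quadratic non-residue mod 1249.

7

(2/1249) = +1, so 2 is a residue.
(3/1249) = +1, so 3 is a residue.
(4/1249) = +1, so 4 is a residue.
(5/1249) = +1, so 5 is a residue.
(6/1249) = +1, so 6 is a residue.
(7/1249) = −1, so 7 is the smallest positive non-residue mod 1249.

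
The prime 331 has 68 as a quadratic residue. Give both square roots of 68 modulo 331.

Since 331 ≡ 3 (mod 4), a square root of 68 is 68^((331+1)/4) = 68^83 mod 331.
Repeated squaring: 68^2≡321, 68^4≡100, 68^8≡70, 68^16≡266, 68^32≡253, 68^64≡126 (mod 331).
68^83 = 68^(64+16+2+1) ≡ 125 (mod 331).
Check: 125² = 15625 ≡ 68 (mod 331). The two roots are 125 and 206.

125, 206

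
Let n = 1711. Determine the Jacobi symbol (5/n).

1

Reciprocity: 5 ≡ 1 and 1711 ≡ 3 (mod 4), so (5/1711) = +(1711/5).
Reduce top mod 5: now compute (1/5).
Reached (1/5) = 1. Collecting the sign flips along the way, the symbol is +1.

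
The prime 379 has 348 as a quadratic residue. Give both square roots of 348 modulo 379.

123, 256

Since 379 ≡ 3 (mod 4), a square root of 348 is 348^((379+1)/4) = 348^95 mod 379.
Repeated squaring: 348^2≡203, 348^4≡277, 348^8≡171, 348^16≡58, 348^32≡332, 348^64≡314 (mod 379).
348^95 = 348^(64+16+8+4+2+1) ≡ 256 (mod 379).
Check: 256² = 65536 ≡ 348 (mod 379). The two roots are 123 and 256.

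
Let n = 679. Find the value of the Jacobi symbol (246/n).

-1

Pull out 2: since 679 ≡ 7 (mod 8), (2/679) = +1.
Reciprocity: 123 ≡ 3 and 679 ≡ 3 (mod 4), so (123/679) = −(679/123).
Reduce top mod 123: now compute (64/123).
Pull out 2^6: since 123 ≡ 3 (mod 8), (2/123) = -1, so (2/123)^6 = +1.
Reached (1/123) = 1. Collecting the sign flips along the way, the symbol is -1.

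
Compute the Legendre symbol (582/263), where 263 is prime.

First reduce: 582 ≡ 56 (mod 263).
Pull out 2^3: since 263 ≡ 7 (mod 8), (2/263) = +1, so (2/263)^3 = +1.
Reciprocity: 7 ≡ 3 and 263 ≡ 3 (mod 4), so (7/263) = −(263/7).
Reduce top mod 7: now compute (4/7).
Pull out 2^2: since 7 ≡ 7 (mod 8), (2/7) = +1, so (2/7)^2 = +1.
Reached (1/7) = 1. Collecting the sign flips along the way, the symbol is -1.

-1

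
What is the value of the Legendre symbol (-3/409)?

Euler's criterion: (-3/409) ≡ 406^204 (mod 409).
406^2 ≡ 9 (mod 409)
406^4 ≡ 81 (mod 409)
406^8 ≡ 17 (mod 409)
406^16 ≡ 289 (mod 409)
406^32 ≡ 85 (mod 409)
406^64 ≡ 272 (mod 409)
406^128 ≡ 364 (mod 409)
406^204 = 406^(128+64+8+4) ≡ 1 (mod 409).
Result is 1, so (-3/409) = 1.

1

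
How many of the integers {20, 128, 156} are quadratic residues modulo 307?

1

(20/307) = -1 → non-residue.
(128/307) = -1 → non-residue.
(156/307) = +1 → QR.
Total quadratic residues among the 3: 1.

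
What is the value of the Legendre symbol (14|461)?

Pull out 2: since 461 ≡ 5 (mod 8), (2/461) = -1.
Reciprocity: 7 ≡ 3 and 461 ≡ 1 (mod 4), so (7/461) = +(461/7).
Reduce top mod 7: now compute (6/7).
Pull out 2: since 7 ≡ 7 (mod 8), (2/7) = +1.
Reciprocity: 3 ≡ 3 and 7 ≡ 3 (mod 4), so (3/7) = −(7/3).
Reduce top mod 3: now compute (1/3).
Reached (1/3) = 1. Collecting the sign flips along the way, the symbol is +1.

1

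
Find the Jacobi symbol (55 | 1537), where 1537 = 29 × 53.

Reciprocity: 55 ≡ 3 and 1537 ≡ 1 (mod 4), so (55/1537) = +(1537/55).
Reduce top mod 55: now compute (52/55).
Pull out 2^2: since 55 ≡ 7 (mod 8), (2/55) = +1, so (2/55)^2 = +1.
Reciprocity: 13 ≡ 1 and 55 ≡ 3 (mod 4), so (13/55) = +(55/13).
Reduce top mod 13: now compute (3/13).
Reciprocity: 3 ≡ 3 and 13 ≡ 1 (mod 4), so (3/13) = +(13/3).
Reduce top mod 3: now compute (1/3).
Reached (1/3) = 1. Collecting the sign flips along the way, the symbol is +1.

1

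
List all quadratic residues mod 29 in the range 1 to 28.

Square k = 1,…,14 (k and 29−k give the same square):
1²=1, 2²=4, 3²=9, 4²=16, 5²=25, 6²≡7, 7²≡20, 8²≡6, 9²≡23, 10²≡13, 11²≡5, 12²≡28, 13²≡24, 14²≡22 (mod 29).
So the quadratic residues mod 29 are {1, 4, 5, 6, 7, 9, 13, 16, 20, 22, 23, 24, 25, 28}.

1,4,5,6,7,9,13,16,20,22,23,24,25,28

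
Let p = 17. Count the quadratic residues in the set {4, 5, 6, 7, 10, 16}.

(4/17) = +1 → QR.
(5/17) = -1 → non-residue.
(6/17) = -1 → non-residue.
(7/17) = -1 → non-residue.
(10/17) = -1 → non-residue.
(16/17) = +1 → QR.
Total quadratic residues among the 6: 2.

2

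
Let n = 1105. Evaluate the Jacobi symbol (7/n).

-1

Reciprocity: 7 ≡ 3 and 1105 ≡ 1 (mod 4), so (7/1105) = +(1105/7).
Reduce top mod 7: now compute (6/7).
Pull out 2: since 7 ≡ 7 (mod 8), (2/7) = +1.
Reciprocity: 3 ≡ 3 and 7 ≡ 3 (mod 4), so (3/7) = −(7/3).
Reduce top mod 3: now compute (1/3).
Reached (1/3) = 1. Collecting the sign flips along the way, the symbol is -1.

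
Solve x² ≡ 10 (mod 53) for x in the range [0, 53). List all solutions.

53 ≡ 1 (mod 4), so we find a root by search.
Trying successive values, 13² = 169 ≡ 10 (mod 53). The other root is 53 − 13 = 40.

13, 40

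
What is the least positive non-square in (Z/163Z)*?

(2/163) = −1, so 2 is the smallest positive non-residue mod 163.

2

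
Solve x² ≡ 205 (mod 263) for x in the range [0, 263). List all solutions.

Since 263 ≡ 3 (mod 4), a square root of 205 is 205^((263+1)/4) = 205^66 mod 263.
Repeated squaring: 205^2≡208, 205^4≡132, 205^8≡66, 205^16≡148, 205^32≡75, 205^64≡102 (mod 263).
205^66 = 205^(64+2) ≡ 176 (mod 263).
Check: 176² = 30976 ≡ 205 (mod 263). The two roots are 87 and 176.

87, 176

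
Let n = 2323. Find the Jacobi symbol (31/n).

1

Reciprocity: 31 ≡ 3 and 2323 ≡ 3 (mod 4), so (31/2323) = −(2323/31).
Reduce top mod 31: now compute (29/31).
Reciprocity: 29 ≡ 1 and 31 ≡ 3 (mod 4), so (29/31) = +(31/29).
Reduce top mod 29: now compute (2/29).
Pull out 2: since 29 ≡ 5 (mod 8), (2/29) = -1.
Reached (1/29) = 1. Collecting the sign flips along the way, the symbol is +1.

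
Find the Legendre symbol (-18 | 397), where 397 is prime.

-1

First reduce: -18 ≡ 379 (mod 397).
Reciprocity: 379 ≡ 3 and 397 ≡ 1 (mod 4), so (379/397) = +(397/379).
Reduce top mod 379: now compute (18/379).
Pull out 2: since 379 ≡ 3 (mod 8), (2/379) = -1.
Reciprocity: 9 ≡ 1 and 379 ≡ 3 (mod 4), so (9/379) = +(379/9).
Reduce top mod 9: now compute (1/9).
Reached (1/9) = 1. Collecting the sign flips along the way, the symbol is -1.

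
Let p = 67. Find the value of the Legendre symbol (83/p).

First reduce: 83 ≡ 16 (mod 67).
Pull out 2^4: since 67 ≡ 3 (mod 8), (2/67) = -1, so (2/67)^4 = +1.
Reached (1/67) = 1. Collecting the sign flips along the way, the symbol is +1.

1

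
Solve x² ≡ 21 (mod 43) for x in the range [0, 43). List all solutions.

8, 35

Since 43 ≡ 3 (mod 4), a square root of 21 is 21^((43+1)/4) = 21^11 mod 43.
Repeated squaring: 21^2≡11, 21^4≡35, 21^8≡21 (mod 43).
21^11 = 21^(8+2+1) ≡ 35 (mod 43).
Check: 35² = 1225 ≡ 21 (mod 43). The two roots are 8 and 35.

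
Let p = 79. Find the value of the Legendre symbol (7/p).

-1

Reciprocity: 7 ≡ 3 and 79 ≡ 3 (mod 4), so (7/79) = −(79/7).
Reduce top mod 7: now compute (2/7).
Pull out 2: since 7 ≡ 7 (mod 8), (2/7) = +1.
Reached (1/7) = 1. Collecting the sign flips along the way, the symbol is -1.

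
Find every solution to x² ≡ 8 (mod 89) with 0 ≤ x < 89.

39, 50

89 ≡ 1 (mod 4), so we find a root by search.
Trying successive values, 39² = 1521 ≡ 8 (mod 89). The other root is 89 − 39 = 50.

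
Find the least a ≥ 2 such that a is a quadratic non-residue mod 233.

3

(2/233) = +1, so 2 is a residue.
(3/233) = −1, so 3 is the smallest positive non-residue mod 233.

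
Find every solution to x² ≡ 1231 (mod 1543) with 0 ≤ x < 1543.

Since 1543 ≡ 3 (mod 4), a square root of 1231 is 1231^((1543+1)/4) = 1231^386 mod 1543.
Repeated squaring: 1231^2≡135, 1231^4≡1252, 1231^8≡1359, 1231^16≡1453, 1231^32≡385, 1231^64≡97, 1231^128≡151, 1231^256≡1199 (mod 1543).
1231^386 = 1231^(256+128+2) ≡ 495 (mod 1543).
Check: 495² = 245025 ≡ 1231 (mod 1543). The two roots are 495 and 1048.

495, 1048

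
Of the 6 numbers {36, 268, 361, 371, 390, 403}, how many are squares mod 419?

(36/419) = +1 → QR.
(268/419) = -1 → non-residue.
(361/419) = +1 → QR.
(371/419) = -1 → non-residue.
(390/419) = -1 → non-residue.
(403/419) = -1 → non-residue.
Total quadratic residues among the 6: 2.

2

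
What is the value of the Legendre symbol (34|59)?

-1

Euler's criterion: (34/59) ≡ 34^29 (mod 59).
34^2 ≡ 35 (mod 59)
34^4 ≡ 45 (mod 59)
34^8 ≡ 19 (mod 59)
34^16 ≡ 7 (mod 59)
34^29 = 34^(16+8+4+1) ≡ 58 (mod 59).
Result is 58 ≡ −1, so (34/59) = −1.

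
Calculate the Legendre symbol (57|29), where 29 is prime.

First reduce: 57 ≡ 28 (mod 29).
Pull out 2^2: since 29 ≡ 5 (mod 8), (2/29) = -1, so (2/29)^2 = +1.
Reciprocity: 7 ≡ 3 and 29 ≡ 1 (mod 4), so (7/29) = +(29/7).
Reduce top mod 7: now compute (1/7).
Reached (1/7) = 1. Collecting the sign flips along the way, the symbol is +1.

1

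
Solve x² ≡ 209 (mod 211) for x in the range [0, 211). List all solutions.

Since 211 ≡ 3 (mod 4), a square root of 209 is 209^((211+1)/4) = 209^53 mod 211.
Repeated squaring: 209^2≡4, 209^4≡16, 209^8≡45, 209^16≡126, 209^32≡51 (mod 211).
209^53 = 209^(32+16+4+1) ≡ 93 (mod 211).
Check: 93² = 8649 ≡ 209 (mod 211). The two roots are 93 and 118.

93, 118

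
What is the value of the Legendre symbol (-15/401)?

Euler's criterion: (-15/401) ≡ 386^200 (mod 401).
386^2 ≡ 225 (mod 401)
386^4 ≡ 99 (mod 401)
386^8 ≡ 177 (mod 401)
386^16 ≡ 51 (mod 401)
386^32 ≡ 195 (mod 401)
386^64 ≡ 331 (mod 401)
386^128 ≡ 88 (mod 401)
386^200 = 386^(128+64+8) ≡ 400 (mod 401).
Result is 400 ≡ −1, so (-15/401) = −1.

-1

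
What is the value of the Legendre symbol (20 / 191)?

1

Euler's criterion: (20/191) ≡ 20^95 (mod 191).
20^2 ≡ 18 (mod 191)
20^4 ≡ 133 (mod 191)
20^8 ≡ 117 (mod 191)
20^16 ≡ 128 (mod 191)
20^32 ≡ 149 (mod 191)
20^64 ≡ 45 (mod 191)
20^95 = 20^(64+16+8+4+2+1) ≡ 1 (mod 191).
Result is 1, so (20/191) = 1.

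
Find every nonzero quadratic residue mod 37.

1,3,4,7,9,10,11,12,16,21,25,26,27,28,30,33,34,36

Square k = 1,…,18 (k and 37−k give the same square):
1²=1, 2²=4, 3²=9, 4²=16, 5²=25, 6²=36, 7²≡12, 8²≡27, 9²≡7, 10²≡26, 11²≡10, 12²≡33, 13²≡21, 14²≡11, 15²≡3, 16²≡34, 17²≡30, 18²≡28 (mod 37).
So the quadratic residues mod 37 are {1, 3, 4, 7, 9, 10, 11, 12, 16, 21, 25, 26, 27, 28, 30, 33, 34, 36}.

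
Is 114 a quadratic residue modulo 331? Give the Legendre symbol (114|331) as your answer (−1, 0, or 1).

1

Pull out 2: since 331 ≡ 3 (mod 8), (2/331) = -1.
Reciprocity: 57 ≡ 1 and 331 ≡ 3 (mod 4), so (57/331) = +(331/57).
Reduce top mod 57: now compute (46/57).
Pull out 2: since 57 ≡ 1 (mod 8), (2/57) = +1.
Reciprocity: 23 ≡ 3 and 57 ≡ 1 (mod 4), so (23/57) = +(57/23).
Reduce top mod 23: now compute (11/23).
Reciprocity: 11 ≡ 3 and 23 ≡ 3 (mod 4), so (11/23) = −(23/11).
Reduce top mod 11: now compute (1/11).
Reached (1/11) = 1. Collecting the sign flips along the way, the symbol is +1.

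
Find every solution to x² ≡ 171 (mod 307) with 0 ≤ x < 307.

103, 204

Since 307 ≡ 3 (mod 4), a square root of 171 is 171^((307+1)/4) = 171^77 mod 307.
Repeated squaring: 171^2≡76, 171^4≡250, 171^8≡179, 171^16≡113, 171^32≡182, 171^64≡275 (mod 307).
171^77 = 171^(64+8+4+1) ≡ 103 (mod 307).
Check: 103² = 10609 ≡ 171 (mod 307). The two roots are 103 and 204.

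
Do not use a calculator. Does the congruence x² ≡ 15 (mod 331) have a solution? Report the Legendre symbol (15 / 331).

-1

Reciprocity: 15 ≡ 3 and 331 ≡ 3 (mod 4), so (15/331) = −(331/15).
Reduce top mod 15: now compute (1/15).
Reached (1/15) = 1. Collecting the sign flips along the way, the symbol is -1.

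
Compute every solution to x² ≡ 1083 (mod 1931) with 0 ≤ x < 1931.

Since 1931 ≡ 3 (mod 4), a square root of 1083 is 1083^((1931+1)/4) = 1083^483 mod 1931.
Repeated squaring: 1083^2≡772, 1083^4≡1236, 1083^8≡275, 1083^16≡316, 1083^32≡1375, 1083^64≡176, 1083^128≡80, 1083^256≡607 (mod 1931).
1083^483 = 1083^(256+128+64+32+2+1) ≡ 941 (mod 1931).
Check: 941² = 885481 ≡ 1083 (mod 1931). The two roots are 941 and 990.

941, 990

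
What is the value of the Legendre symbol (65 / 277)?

-1

Reciprocity: 65 ≡ 1 and 277 ≡ 1 (mod 4), so (65/277) = +(277/65).
Reduce top mod 65: now compute (17/65).
Reciprocity: 17 ≡ 1 and 65 ≡ 1 (mod 4), so (17/65) = +(65/17).
Reduce top mod 17: now compute (14/17).
Pull out 2: since 17 ≡ 1 (mod 8), (2/17) = +1.
Reciprocity: 7 ≡ 3 and 17 ≡ 1 (mod 4), so (7/17) = +(17/7).
Reduce top mod 7: now compute (3/7).
Reciprocity: 3 ≡ 3 and 7 ≡ 3 (mod 4), so (3/7) = −(7/3).
Reduce top mod 3: now compute (1/3).
Reached (1/3) = 1. Collecting the sign flips along the way, the symbol is -1.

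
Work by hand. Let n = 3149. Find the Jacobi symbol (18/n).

-1

Pull out 2: since 3149 ≡ 5 (mod 8), (2/3149) = -1.
Reciprocity: 9 ≡ 1 and 3149 ≡ 1 (mod 4), so (9/3149) = +(3149/9).
Reduce top mod 9: now compute (8/9).
Pull out 2^3: since 9 ≡ 1 (mod 8), (2/9) = +1, so (2/9)^3 = +1.
Reached (1/9) = 1. Collecting the sign flips along the way, the symbol is -1.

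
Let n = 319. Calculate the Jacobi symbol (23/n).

1

Reciprocity: 23 ≡ 3 and 319 ≡ 3 (mod 4), so (23/319) = −(319/23).
Reduce top mod 23: now compute (20/23).
Pull out 2^2: since 23 ≡ 7 (mod 8), (2/23) = +1, so (2/23)^2 = +1.
Reciprocity: 5 ≡ 1 and 23 ≡ 3 (mod 4), so (5/23) = +(23/5).
Reduce top mod 5: now compute (3/5).
Reciprocity: 3 ≡ 3 and 5 ≡ 1 (mod 4), so (3/5) = +(5/3).
Reduce top mod 3: now compute (2/3).
Pull out 2: since 3 ≡ 3 (mod 8), (2/3) = -1.
Reached (1/3) = 1. Collecting the sign flips along the way, the symbol is +1.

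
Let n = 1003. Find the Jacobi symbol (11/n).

Reciprocity: 11 ≡ 3 and 1003 ≡ 3 (mod 4), so (11/1003) = −(1003/11).
Reduce top mod 11: now compute (2/11).
Pull out 2: since 11 ≡ 3 (mod 8), (2/11) = -1.
Reached (1/11) = 1. Collecting the sign flips along the way, the symbol is +1.

1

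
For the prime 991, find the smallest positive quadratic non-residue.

(2/991) = +1, so 2 is a residue.
(3/991) = −1, so 3 is the smallest positive non-residue mod 991.

3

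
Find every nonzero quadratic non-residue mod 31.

3, 6, 11, 12, 13, 15, 17, 21, 22, 23, 24, 26, 27, 29, 30

Square k = 1,…,15 (k and 31−k give the same square):
1²=1, 2²=4, 3²=9, 4²=16, 5²=25, 6²≡5, 7²≡18, 8²≡2, 9²≡19, 10²≡7, 11²≡28, 12²≡20, 13²≡14, 14²≡10, 15²≡8 (mod 31).
The residues are {1, 2, 4, 5, 7, 8, 9, 10, 14, 16, 18, 19, 20, 25, 28}; the non-residues are the remaining 15 nonzero classes.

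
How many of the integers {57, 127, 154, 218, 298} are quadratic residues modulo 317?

(57/317) = +1 → QR.
(127/317) = -1 → non-residue.
(154/317) = -1 → non-residue.
(218/317) = +1 → QR.
(298/317) = -1 → non-residue.
Total quadratic residues among the 5: 2.

2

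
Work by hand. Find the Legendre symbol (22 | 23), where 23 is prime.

Pull out 2: since 23 ≡ 7 (mod 8), (2/23) = +1.
Reciprocity: 11 ≡ 3 and 23 ≡ 3 (mod 4), so (11/23) = −(23/11).
Reduce top mod 11: now compute (1/11).
Reached (1/11) = 1. Collecting the sign flips along the way, the symbol is -1.

-1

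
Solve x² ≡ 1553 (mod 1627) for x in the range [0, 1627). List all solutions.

Since 1627 ≡ 3 (mod 4), a square root of 1553 is 1553^((1627+1)/4) = 1553^407 mod 1627.
Repeated squaring: 1553^2≡595, 1553^4≡966, 1553^8≡885, 1553^16≡638, 1553^32≡294, 1553^64≡205, 1553^128≡1350, 1553^256≡260 (mod 1627).
1553^407 = 1553^(256+128+16+4+2+1) ≡ 532 (mod 1627).
Check: 532² = 283024 ≡ 1553 (mod 1627). The two roots are 532 and 1095.

532, 1095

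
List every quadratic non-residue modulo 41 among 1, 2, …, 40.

Square k = 1,…,20 (k and 41−k give the same square):
1²=1, 2²=4, 3²=9, 4²=16, 5²=25, 6²=36, 7²≡8, 8²≡23, 9²≡40, 10²≡18, 11²≡39, 12²≡21, 13²≡5, 14²≡32, 15²≡20, 16²≡10, 17²≡2, 18²≡37, 19²≡33, 20²≡31 (mod 41).
The residues are {1, 2, 4, 5, 8, 9, 10, 16, 18, 20, 21, 23, 25, 31, 32, 33, 36, 37, 39, 40}; the non-residues are the remaining 20 nonzero classes.

3,6,7,11,12,13,14,15,17,19,22,24,26,27,28,29,30,34,35,38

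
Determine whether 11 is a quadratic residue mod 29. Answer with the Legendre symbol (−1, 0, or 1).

-1

Euler's criterion: (11/29) ≡ 11^14 (mod 29).
11^2 ≡ 5 (mod 29)
11^4 ≡ 25 (mod 29)
11^8 ≡ 16 (mod 29)
11^14 = 11^(8+4+2) ≡ 28 (mod 29).
Result is 28 ≡ −1, so (11/29) = −1.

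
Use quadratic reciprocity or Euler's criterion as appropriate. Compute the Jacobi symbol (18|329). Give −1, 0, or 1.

Pull out 2: since 329 ≡ 1 (mod 8), (2/329) = +1.
Reciprocity: 9 ≡ 1 and 329 ≡ 1 (mod 4), so (9/329) = +(329/9).
Reduce top mod 9: now compute (5/9).
Reciprocity: 5 ≡ 1 and 9 ≡ 1 (mod 4), so (5/9) = +(9/5).
Reduce top mod 5: now compute (4/5).
Pull out 2^2: since 5 ≡ 5 (mod 8), (2/5) = -1, so (2/5)^2 = +1.
Reached (1/5) = 1. Collecting the sign flips along the way, the symbol is +1.

1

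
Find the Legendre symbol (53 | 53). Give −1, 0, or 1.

0

First reduce: 53 ≡ 0 (mod 53).
Top reduces to 0: gcd > 1, so the symbol is 0.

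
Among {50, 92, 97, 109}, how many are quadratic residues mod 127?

(50/127) = +1 → QR.
(92/127) = -1 → non-residue.
(97/127) = -1 → non-residue.
(109/127) = -1 → non-residue.
Total quadratic residues among the 4: 1.

1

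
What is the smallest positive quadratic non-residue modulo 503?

5

(2/503) = +1, so 2 is a residue.
(3/503) = +1, so 3 is a residue.
(4/503) = +1, so 4 is a residue.
(5/503) = −1, so 5 is the smallest positive non-residue mod 503.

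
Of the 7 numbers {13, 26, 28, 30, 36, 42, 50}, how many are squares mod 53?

(13/53) = +1 → QR.
(26/53) = -1 → non-residue.
(28/53) = +1 → QR.
(30/53) = -1 → non-residue.
(36/53) = +1 → QR.
(42/53) = +1 → QR.
(50/53) = -1 → non-residue.
Total quadratic residues among the 7: 4.

4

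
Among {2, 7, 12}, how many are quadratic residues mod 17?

1

(2/17) = +1 → QR.
(7/17) = -1 → non-residue.
(12/17) = -1 → non-residue.
Total quadratic residues among the 3: 1.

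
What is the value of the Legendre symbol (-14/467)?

1

Euler's criterion: (-14/467) ≡ 453^233 (mod 467).
453^2 ≡ 196 (mod 467)
453^4 ≡ 122 (mod 467)
453^8 ≡ 407 (mod 467)
453^16 ≡ 331 (mod 467)
453^32 ≡ 283 (mod 467)
453^64 ≡ 232 (mod 467)
453^128 ≡ 119 (mod 467)
453^233 = 453^(128+64+32+8+1) ≡ 1 (mod 467).
Result is 1, so (-14/467) = 1.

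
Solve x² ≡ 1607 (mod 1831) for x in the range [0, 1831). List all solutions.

834, 997

Since 1831 ≡ 3 (mod 4), a square root of 1607 is 1607^((1831+1)/4) = 1607^458 mod 1831.
Repeated squaring: 1607^2≡739, 1607^4≡483, 1607^8≡752, 1607^16≡1556, 1607^32≡554, 1607^64≡1139, 1607^128≡973, 1607^256≡102 (mod 1831).
1607^458 = 1607^(256+128+64+8+2) ≡ 834 (mod 1831).
Check: 834² = 695556 ≡ 1607 (mod 1831). The two roots are 834 and 997.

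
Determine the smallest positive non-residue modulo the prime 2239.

(2/2239) = +1, so 2 is a residue.
(3/2239) = −1, so 3 is the smallest positive non-residue mod 2239.

3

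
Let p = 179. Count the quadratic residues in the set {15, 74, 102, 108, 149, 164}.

4

(15/179) = +1 → QR.
(74/179) = +1 → QR.
(102/179) = -1 → non-residue.
(108/179) = +1 → QR.
(149/179) = +1 → QR.
(164/179) = -1 → non-residue.
Total quadratic residues among the 6: 4.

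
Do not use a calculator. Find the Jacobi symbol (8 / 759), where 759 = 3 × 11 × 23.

1

Pull out 2^3: since 759 ≡ 7 (mod 8), (2/759) = +1, so (2/759)^3 = +1.
Reached (1/759) = 1. Collecting the sign flips along the way, the symbol is +1.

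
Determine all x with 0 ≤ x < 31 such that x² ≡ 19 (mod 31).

Since 31 ≡ 3 (mod 4), a square root of 19 is 19^((31+1)/4) = 19^8 mod 31.
Repeated squaring: 19^2≡20, 19^4≡28, 19^8≡9 (mod 31).
19^8 = 19^(8) ≡ 9 (mod 31).
Check: 9² = 81 ≡ 19 (mod 31). The two roots are 9 and 22.

9, 22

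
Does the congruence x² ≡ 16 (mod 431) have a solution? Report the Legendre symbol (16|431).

1

Pull out 2^4: since 431 ≡ 7 (mod 8), (2/431) = +1, so (2/431)^4 = +1.
Reached (1/431) = 1. Collecting the sign flips along the way, the symbol is +1.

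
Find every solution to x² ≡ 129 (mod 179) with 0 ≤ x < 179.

32, 147

Since 179 ≡ 3 (mod 4), a square root of 129 is 129^((179+1)/4) = 129^45 mod 179.
Repeated squaring: 129^2≡173, 129^4≡36, 129^8≡43, 129^16≡59, 129^32≡80 (mod 179).
129^45 = 129^(32+8+4+1) ≡ 147 (mod 179).
Check: 147² = 21609 ≡ 129 (mod 179). The two roots are 32 and 147.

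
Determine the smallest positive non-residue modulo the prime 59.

(2/59) = −1, so 2 is the smallest positive non-residue mod 59.

2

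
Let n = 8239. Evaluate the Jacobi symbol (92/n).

1

Pull out 2^2: since 8239 ≡ 7 (mod 8), (2/8239) = +1, so (2/8239)^2 = +1.
Reciprocity: 23 ≡ 3 and 8239 ≡ 3 (mod 4), so (23/8239) = −(8239/23).
Reduce top mod 23: now compute (5/23).
Reciprocity: 5 ≡ 1 and 23 ≡ 3 (mod 4), so (5/23) = +(23/5).
Reduce top mod 5: now compute (3/5).
Reciprocity: 3 ≡ 3 and 5 ≡ 1 (mod 4), so (3/5) = +(5/3).
Reduce top mod 3: now compute (2/3).
Pull out 2: since 3 ≡ 3 (mod 8), (2/3) = -1.
Reached (1/3) = 1. Collecting the sign flips along the way, the symbol is +1.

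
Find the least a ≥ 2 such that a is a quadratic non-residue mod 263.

(2/263) = +1, so 2 is a residue.
(3/263) = +1, so 3 is a residue.
(4/263) = +1, so 4 is a residue.
(5/263) = −1, so 5 is the smallest positive non-residue mod 263.

5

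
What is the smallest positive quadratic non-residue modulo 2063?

5

(2/2063) = +1, so 2 is a residue.
(3/2063) = +1, so 3 is a residue.
(4/2063) = +1, so 4 is a residue.
(5/2063) = −1, so 5 is the smallest positive non-residue mod 2063.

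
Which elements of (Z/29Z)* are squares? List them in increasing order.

1 4 5 6 7 9 13 16 20 22 23 24 25 28

Square k = 1,…,14 (k and 29−k give the same square):
1²=1, 2²=4, 3²=9, 4²=16, 5²=25, 6²≡7, 7²≡20, 8²≡6, 9²≡23, 10²≡13, 11²≡5, 12²≡28, 13²≡24, 14²≡22 (mod 29).
So the quadratic residues mod 29 are {1, 4, 5, 6, 7, 9, 13, 16, 20, 22, 23, 24, 25, 28}.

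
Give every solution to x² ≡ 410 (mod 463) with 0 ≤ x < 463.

Since 463 ≡ 3 (mod 4), a square root of 410 is 410^((463+1)/4) = 410^116 mod 463.
Repeated squaring: 410^2≡31, 410^4≡35, 410^8≡299, 410^16≡42, 410^32≡375, 410^64≡336 (mod 463).
410^116 = 410^(64+32+16+4) ≡ 91 (mod 463).
Check: 91² = 8281 ≡ 410 (mod 463). The two roots are 91 and 372.

91, 372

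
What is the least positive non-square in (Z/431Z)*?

(2/431) = +1, so 2 is a residue.
(3/431) = +1, so 3 is a residue.
(4/431) = +1, so 4 is a residue.
(5/431) = +1, so 5 is a residue.
(6/431) = +1, so 6 is a residue.
(7/431) = −1, so 7 is the smallest positive non-residue mod 431.

7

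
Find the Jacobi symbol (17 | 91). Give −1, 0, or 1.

-1

Reciprocity: 17 ≡ 1 and 91 ≡ 3 (mod 4), so (17/91) = +(91/17).
Reduce top mod 17: now compute (6/17).
Pull out 2: since 17 ≡ 1 (mod 8), (2/17) = +1.
Reciprocity: 3 ≡ 3 and 17 ≡ 1 (mod 4), so (3/17) = +(17/3).
Reduce top mod 3: now compute (2/3).
Pull out 2: since 3 ≡ 3 (mod 8), (2/3) = -1.
Reached (1/3) = 1. Collecting the sign flips along the way, the symbol is -1.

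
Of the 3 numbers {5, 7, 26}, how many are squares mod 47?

(5/47) = -1 → non-residue.
(7/47) = +1 → QR.
(26/47) = -1 → non-residue.
Total quadratic residues among the 3: 1.

1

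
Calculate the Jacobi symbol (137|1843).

-1

Reciprocity: 137 ≡ 1 and 1843 ≡ 3 (mod 4), so (137/1843) = +(1843/137).
Reduce top mod 137: now compute (62/137).
Pull out 2: since 137 ≡ 1 (mod 8), (2/137) = +1.
Reciprocity: 31 ≡ 3 and 137 ≡ 1 (mod 4), so (31/137) = +(137/31).
Reduce top mod 31: now compute (13/31).
Reciprocity: 13 ≡ 1 and 31 ≡ 3 (mod 4), so (13/31) = +(31/13).
Reduce top mod 13: now compute (5/13).
Reciprocity: 5 ≡ 1 and 13 ≡ 1 (mod 4), so (5/13) = +(13/5).
Reduce top mod 5: now compute (3/5).
Reciprocity: 3 ≡ 3 and 5 ≡ 1 (mod 4), so (3/5) = +(5/3).
Reduce top mod 3: now compute (2/3).
Pull out 2: since 3 ≡ 3 (mod 8), (2/3) = -1.
Reached (1/3) = 1. Collecting the sign flips along the way, the symbol is -1.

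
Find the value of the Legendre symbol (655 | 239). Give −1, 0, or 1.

First reduce: 655 ≡ 177 (mod 239).
Reciprocity: 177 ≡ 1 and 239 ≡ 3 (mod 4), so (177/239) = +(239/177).
Reduce top mod 177: now compute (62/177).
Pull out 2: since 177 ≡ 1 (mod 8), (2/177) = +1.
Reciprocity: 31 ≡ 3 and 177 ≡ 1 (mod 4), so (31/177) = +(177/31).
Reduce top mod 31: now compute (22/31).
Pull out 2: since 31 ≡ 7 (mod 8), (2/31) = +1.
Reciprocity: 11 ≡ 3 and 31 ≡ 3 (mod 4), so (11/31) = −(31/11).
Reduce top mod 11: now compute (9/11).
Reciprocity: 9 ≡ 1 and 11 ≡ 3 (mod 4), so (9/11) = +(11/9).
Reduce top mod 9: now compute (2/9).
Pull out 2: since 9 ≡ 1 (mod 8), (2/9) = +1.
Reached (1/9) = 1. Collecting the sign flips along the way, the symbol is -1.

-1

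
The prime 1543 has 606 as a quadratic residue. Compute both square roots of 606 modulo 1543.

714, 829

Since 1543 ≡ 3 (mod 4), a square root of 606 is 606^((1543+1)/4) = 606^386 mod 1543.
Repeated squaring: 606^2≡2, 606^4≡4, 606^8≡16, 606^16≡256, 606^32≡730, 606^64≡565, 606^128≡1367, 606^256≡116 (mod 1543).
606^386 = 606^(256+128+2) ≡ 829 (mod 1543).
Check: 829² = 687241 ≡ 606 (mod 1543). The two roots are 714 and 829.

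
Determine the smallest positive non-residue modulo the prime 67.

2

(2/67) = −1, so 2 is the smallest positive non-residue mod 67.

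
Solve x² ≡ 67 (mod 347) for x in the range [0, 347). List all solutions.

121, 226

Since 347 ≡ 3 (mod 4), a square root of 67 is 67^((347+1)/4) = 67^87 mod 347.
Repeated squaring: 67^2≡325, 67^4≡137, 67^8≡31, 67^16≡267, 67^32≡154, 67^64≡120 (mod 347).
67^87 = 67^(64+16+4+2+1) ≡ 121 (mod 347).
Check: 121² = 14641 ≡ 67 (mod 347). The two roots are 121 and 226.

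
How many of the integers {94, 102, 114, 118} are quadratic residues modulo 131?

(94/131) = +1 → QR.
(102/131) = +1 → QR.
(114/131) = +1 → QR.
(118/131) = -1 → non-residue.
Total quadratic residues among the 4: 3.

3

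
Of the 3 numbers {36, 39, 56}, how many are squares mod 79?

1

(36/79) = +1 → QR.
(39/79) = -1 → non-residue.
(56/79) = -1 → non-residue.
Total quadratic residues among the 3: 1.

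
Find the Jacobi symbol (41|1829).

Reciprocity: 41 ≡ 1 and 1829 ≡ 1 (mod 4), so (41/1829) = +(1829/41).
Reduce top mod 41: now compute (25/41).
Reciprocity: 25 ≡ 1 and 41 ≡ 1 (mod 4), so (25/41) = +(41/25).
Reduce top mod 25: now compute (16/25).
Pull out 2^4: since 25 ≡ 1 (mod 8), (2/25) = +1, so (2/25)^4 = +1.
Reached (1/25) = 1. Collecting the sign flips along the way, the symbol is +1.

1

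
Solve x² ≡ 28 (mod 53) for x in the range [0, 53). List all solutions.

53 ≡ 1 (mod 4), so we find a root by search.
Trying successive values, 9² = 81 ≡ 28 (mod 53). The other root is 53 − 9 = 44.

9, 44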